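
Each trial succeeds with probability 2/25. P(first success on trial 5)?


Geometric: P(X=5) = (1-p)^(k-1)×p = (23/25)^4×2/25 = 559682/9765625

P(X=5) = 559682/9765625 ≈ 5.73%


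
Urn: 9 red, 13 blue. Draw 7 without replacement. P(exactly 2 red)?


Hypergeometric: C(9,2)×C(13,5)/C(22,7)
= 36×1287/170544 = 351/1292

P(X=2) = 351/1292 ≈ 27.17%


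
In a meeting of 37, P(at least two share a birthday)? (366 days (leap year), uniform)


P(all different) = Π(366-i)/366 for i=0..36
= 0.152077
P(match) = 1 - 0.152077 = 0.847923

P ≈ 0.8479 ≈ 84.79%


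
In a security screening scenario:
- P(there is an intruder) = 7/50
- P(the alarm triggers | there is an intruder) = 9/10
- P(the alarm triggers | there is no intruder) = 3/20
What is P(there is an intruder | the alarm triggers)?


Using Bayes' theorem:
P(A|B) = P(B|A)·P(A) / P(B)

P(the alarm triggers) = 9/10 × 7/50 + 3/20 × 43/50
= 63/500 + 129/1000 = 51/200

P(there is an intruder|the alarm triggers) = (63/500) / (51/200) = 42/85

P(there is an intruder|the alarm triggers) = 42/85 ≈ 49.41%


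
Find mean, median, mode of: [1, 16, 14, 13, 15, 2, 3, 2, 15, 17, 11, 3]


Sorted: [1, 2, 2, 3, 3, 11, 13, 14, 15, 15, 16, 17]
Mean = 112/12 = 28/3
Median = 12
Freq: {1: 1, 16: 1, 14: 1, 13: 1, 15: 2, 2: 2, 3: 2, 17: 1, 11: 1}
Mode: [2, 3, 15]

Mean=28/3, Median=12, Mode=[2, 3, 15]


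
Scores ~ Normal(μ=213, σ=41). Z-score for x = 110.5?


z = (x - μ)/σ = (110.5 - 213)/41 = -2.5

z = -2.5


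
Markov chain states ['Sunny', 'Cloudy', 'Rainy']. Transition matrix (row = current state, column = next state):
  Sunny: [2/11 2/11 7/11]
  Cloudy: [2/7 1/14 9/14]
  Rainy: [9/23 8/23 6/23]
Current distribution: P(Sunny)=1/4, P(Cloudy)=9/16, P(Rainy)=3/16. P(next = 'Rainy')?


P(next=Rainy) = Σᵢ P(now=i)×P(i→Rainy)
= 1/4×7/11 + 9/16×9/14 + 3/16×6/23
= 7/44 + 81/224 + 9/184 = 32281/56672

P = 32281/56672 ≈ 0.5696


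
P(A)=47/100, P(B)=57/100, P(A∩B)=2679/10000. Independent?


P(A)×P(B) = 2679/10000
P(A∩B) = 2679/10000
Equal ✓ → Independent

Yes, independent


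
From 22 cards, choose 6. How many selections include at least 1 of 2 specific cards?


Complement: C(22,6) - C(20,6) = 74613 - 38760 = 35853

35853


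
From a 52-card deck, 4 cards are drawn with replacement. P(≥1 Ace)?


P(not a Ace) = 48/52 = 12/13
P(none in 4 draws) = (12/13)^4 = 20736/28561
P(≥1 Ace) = 1 - 20736/28561 = 7825/28561

P = 7825/28561 ≈ 27.40%


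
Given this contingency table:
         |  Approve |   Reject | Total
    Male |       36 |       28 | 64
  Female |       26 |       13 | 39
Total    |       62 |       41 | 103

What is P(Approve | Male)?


P(Approve | Male) = 36/(36+28) = 36/64 = 9/16

P(Approve|Male) = 9/16 ≈ 56.25%


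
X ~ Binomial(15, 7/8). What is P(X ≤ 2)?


P(X ≤ 2) = Σ P(X=i) for i=0..2
P(X=0) = 1/35184372088832
P(X=1) = 105/35184372088832
P(X=2) = 5145/35184372088832
Sum = 5251/35184372088832

P(X ≤ 2) = 5251/35184372088832 ≈ 0.00%


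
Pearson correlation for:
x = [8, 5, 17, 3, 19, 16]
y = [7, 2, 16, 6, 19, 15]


n=6, Σx=68, Σy=65, Σxy=957, Σx²=1004, Σy²=931
r = (6×957 - 68×65)/√((6×1004 - 68²)(6×931 - 65²))
= 1322/√(1400×1361) = 1322/√1905400 ≈ 1322/1380.3623 ≈ 0.9577

r ≈ 0.9577


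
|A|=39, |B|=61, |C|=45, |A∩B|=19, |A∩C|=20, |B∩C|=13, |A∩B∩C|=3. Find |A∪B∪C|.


|A∪B∪C| = 39+61+45-19-20-13+3 = 96

|A∪B∪C| = 96


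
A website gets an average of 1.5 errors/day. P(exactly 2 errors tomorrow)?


Poisson(λ=1.5): P(X=2) = e^(-λ)×λ^k/k!
= e^(-1.5) × 1.5^2 / 2!
≈ 0.2231301601 × 2.25 / 2 ≈ 0.251021

P(X=2) ≈ 0.251021 ≈ 25.10%


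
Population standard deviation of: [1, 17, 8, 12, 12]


Mean = 50/5 = 10
  (1-10)²=81
  (17-10)²=49
  (8-10)²=4
  (12-10)²=4
  (12-10)²=4
Σ(x-μ)² = 142
σ² = 142/5

σ = √(142/5) ≈ 5.3292


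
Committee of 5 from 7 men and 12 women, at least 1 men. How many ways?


Count by #men:
  1M,4W: C(7,1)×C(12,4)=3465
  2M,3W: C(7,2)×C(12,3)=4620
  3M,2W: C(7,3)×C(12,2)=2310
  4M,1W: C(7,4)×C(12,1)=420
  5M,0W: C(7,5)×C(12,0)=21
Total = 10836

10836


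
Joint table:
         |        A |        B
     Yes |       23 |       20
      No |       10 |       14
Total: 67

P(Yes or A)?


P(Yes∨A) = P(Yes) + P(A) - P(Yes∧A)
= (43 + 33 - 23)/67 = 53/67

P = 53/67 ≈ 79.10%


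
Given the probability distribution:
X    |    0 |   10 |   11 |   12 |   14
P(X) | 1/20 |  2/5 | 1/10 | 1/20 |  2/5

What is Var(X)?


E[X] = 113/10
E[X²] = 1377/10
Var(X) = E[X²] - (E[X])² = 1377/10 - 12769/100 = 1001/100

Var(X) = 1001/100 ≈ 10.0100


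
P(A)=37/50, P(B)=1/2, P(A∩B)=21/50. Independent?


P(A)×P(B) = 37/100
P(A∩B) = 21/50
Not equal → NOT independent

No, not independent


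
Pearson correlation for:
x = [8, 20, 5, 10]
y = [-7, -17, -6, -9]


n=4, Σx=43, Σy=-39, Σxy=-516, Σx²=589, Σy²=455
r = (4×(-516) - 43×(-39))/√((4×589 - 43²)(4×455 - (-39)²))
= -387/√(507×299) = -387/√151593 ≈ -387/389.3495 ≈ -0.9940

r ≈ -0.9940


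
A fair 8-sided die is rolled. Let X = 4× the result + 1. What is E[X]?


E[die] = (1+8)/2 = 9/2
E[X] = 4×9/2 + 1 = 19

E[X] = 19


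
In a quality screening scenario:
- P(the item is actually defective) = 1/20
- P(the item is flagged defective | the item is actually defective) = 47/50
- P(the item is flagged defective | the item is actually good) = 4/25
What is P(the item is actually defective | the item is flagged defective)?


Using Bayes' theorem:
P(A|B) = P(B|A)·P(A) / P(B)

P(the item is flagged defective) = 47/50 × 1/20 + 4/25 × 19/20
= 47/1000 + 19/125 = 199/1000

P(the item is actually defective|the item is flagged defective) = (47/1000) / (199/1000) = 47/199

P(the item is actually defective|the item is flagged defective) = 47/199 ≈ 23.62%


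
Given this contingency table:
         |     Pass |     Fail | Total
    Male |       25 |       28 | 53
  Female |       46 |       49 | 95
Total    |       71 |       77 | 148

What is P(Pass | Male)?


P(Pass | Male) = 25/(25+28) = 25/53

P(Pass|Male) = 25/53 ≈ 47.17%


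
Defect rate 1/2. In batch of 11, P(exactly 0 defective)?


Binomial: P(X=0) = C(11,0)×p^0×(1-p)^11
= 1 × 1 × 1/2048 = 1/2048

P(X=0) = 1/2048 ≈ 0.05%


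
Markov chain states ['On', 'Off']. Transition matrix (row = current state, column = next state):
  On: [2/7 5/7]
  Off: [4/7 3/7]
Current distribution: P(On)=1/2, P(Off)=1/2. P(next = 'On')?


P(next=On) = Σᵢ P(now=i)×P(i→On)
= 1/2×2/7 + 1/2×4/7
= 1/7 + 2/7 = 3/7

P = 3/7 ≈ 0.4286


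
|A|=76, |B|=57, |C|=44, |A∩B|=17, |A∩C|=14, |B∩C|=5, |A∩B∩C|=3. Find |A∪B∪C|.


|A∪B∪C| = 76+57+44-17-14-5+3 = 144

|A∪B∪C| = 144


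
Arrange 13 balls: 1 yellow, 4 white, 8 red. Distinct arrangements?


13!/(1!×4!×8!) = 6435

6435


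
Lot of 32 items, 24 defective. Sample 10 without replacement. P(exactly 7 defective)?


Hypergeometric: C(24,7)×C(8,3)/C(32,10)
= 346104×56/64512240 = 17556/58435

P(X=7) = 17556/58435 ≈ 30.04%


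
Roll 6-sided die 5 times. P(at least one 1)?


P(no 1)^5 = (5/6)^5 = 3125/7776
P(≥1) = 1 - 3125/7776 = 4651/7776

P = 4651/7776 ≈ 59.81%


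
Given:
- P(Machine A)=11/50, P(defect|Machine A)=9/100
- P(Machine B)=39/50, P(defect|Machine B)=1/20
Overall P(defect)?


P(B) = Σ P(B|Aᵢ)×P(Aᵢ)
  9/100×11/50 = 99/5000
  1/20×39/50 = 39/1000
Sum = 147/2500

P(defect) = 147/2500 ≈ 5.88%


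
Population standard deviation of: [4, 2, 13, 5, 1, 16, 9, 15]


Mean = 65/8
  (4-65/8)²=1089/64
  (2-65/8)²=2401/64
  (13-65/8)²=1521/64
  (5-65/8)²=625/64
  (1-65/8)²=3249/64
  (16-65/8)²=3969/64
  (9-65/8)²=49/64
  (15-65/8)²=3025/64
Σ(x-μ)² = 1991/8
σ² = (1991/8)/8 = 1991/64

σ = √(1991/64) ≈ 5.5776


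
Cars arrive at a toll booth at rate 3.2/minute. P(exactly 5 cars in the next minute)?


Poisson(λ=3.2): P(X=5) = e^(-λ)×λ^k/k!
= e^(-3.2) × 3.2^5 / 5!
≈ 0.04076220398 × 335.54432 / 120 ≈ 0.113979

P(X=5) ≈ 0.113979 ≈ 11.40%


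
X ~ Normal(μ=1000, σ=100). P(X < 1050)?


z = (1050-1000)/100 = 0.5
P(Z < 0.5) = 0.6915

P(X < 1050) ≈ 0.6915


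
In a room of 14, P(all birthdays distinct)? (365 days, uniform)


P(all different) = Π(365-i)/365 for i=0..13
= (365/365)×(364/365)×...×(352/365)
= 0.776897

P ≈ 0.7769 ≈ 77.69%


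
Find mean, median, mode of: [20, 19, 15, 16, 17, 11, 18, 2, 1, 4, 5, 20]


Sorted: [1, 2, 4, 5, 11, 15, 16, 17, 18, 19, 20, 20]
Mean = 148/12 = 37/3
Median = 31/2
Freq: {20: 2, 19: 1, 15: 1, 16: 1, 17: 1, 11: 1, 18: 1, 2: 1, 1: 1, 4: 1, 5: 1}
Mode: [20]

Mean=37/3, Median=31/2, Mode=20


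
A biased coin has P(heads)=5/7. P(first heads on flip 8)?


Geometric: P(X=8) = (1-p)^(k-1)×p = (2/7)^7×5/7 = 640/5764801

P(X=8) = 640/5764801 ≈ 0.01%


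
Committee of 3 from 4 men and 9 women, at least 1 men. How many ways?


Count by #men:
  1M,2W: C(4,1)×C(9,2)=144
  2M,1W: C(4,2)×C(9,1)=54
  3M,0W: C(4,3)×C(9,0)=4
Total = 202

202


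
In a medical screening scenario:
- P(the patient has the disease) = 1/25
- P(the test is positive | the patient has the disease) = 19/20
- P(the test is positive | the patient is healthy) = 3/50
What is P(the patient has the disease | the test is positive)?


Using Bayes' theorem:
P(A|B) = P(B|A)·P(A) / P(B)

P(the test is positive) = 19/20 × 1/25 + 3/50 × 24/25
= 19/500 + 36/625 = 239/2500

P(the patient has the disease|the test is positive) = (19/500) / (239/2500) = 95/239

P(the patient has the disease|the test is positive) = 95/239 ≈ 39.75%


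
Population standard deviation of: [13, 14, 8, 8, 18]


Mean = 61/5
  (13-61/5)²=16/25
  (14-61/5)²=81/25
  (8-61/5)²=441/25
  (8-61/5)²=441/25
  (18-61/5)²=841/25
Σ(x-μ)² = 364/5
σ² = (364/5)/5 = 364/25

σ = √(364/25) ≈ 3.8158


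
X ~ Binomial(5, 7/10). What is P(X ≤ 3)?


P(X ≤ 3) = Σ P(X=i) for i=0..3
P(X=0) = 243/100000
P(X=1) = 567/20000
P(X=2) = 1323/10000
P(X=3) = 3087/10000
Sum = 23589/50000

P(X ≤ 3) = 23589/50000 ≈ 47.18%


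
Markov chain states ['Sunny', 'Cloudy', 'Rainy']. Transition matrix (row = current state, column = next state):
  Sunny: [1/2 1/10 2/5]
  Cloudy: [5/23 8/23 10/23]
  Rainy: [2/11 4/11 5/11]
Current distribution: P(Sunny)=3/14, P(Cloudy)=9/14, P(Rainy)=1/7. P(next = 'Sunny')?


P(next=Sunny) = Σᵢ P(now=i)×P(i→Sunny)
= 3/14×1/2 + 9/14×5/23 + 1/7×2/11
= 3/28 + 45/322 + 2/77 = 1933/7084

P = 1933/7084 ≈ 0.2729


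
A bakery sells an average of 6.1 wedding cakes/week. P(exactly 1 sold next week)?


Poisson(λ=6.1): P(X=1) = e^(-λ)×λ^k/k!
= e^(-6.1) × 6.1^1 / 1!
≈ 0.002242867719 × 6.1 / 1 ≈ 0.013681

P(X=1) ≈ 0.013681 ≈ 1.37%


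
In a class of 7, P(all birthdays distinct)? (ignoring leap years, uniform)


P(all different) = Π(365-i)/365 for i=0..6
= (365/365)×(364/365)×...×(359/365)
= 0.943764

P ≈ 0.9438 ≈ 94.38%


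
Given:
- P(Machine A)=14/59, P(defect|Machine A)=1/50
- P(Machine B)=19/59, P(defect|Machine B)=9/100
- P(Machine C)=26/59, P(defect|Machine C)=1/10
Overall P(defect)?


P(B) = Σ P(B|Aᵢ)×P(Aᵢ)
  1/50×14/59 = 7/1475
  9/100×19/59 = 171/5900
  1/10×26/59 = 13/295
Sum = 459/5900

P(defect) = 459/5900 ≈ 7.78%


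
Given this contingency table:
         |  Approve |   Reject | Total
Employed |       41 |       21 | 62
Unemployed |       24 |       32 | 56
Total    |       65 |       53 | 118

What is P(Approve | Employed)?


P(Approve | Employed) = 41/(41+21) = 41/62

P(Approve|Employed) = 41/62 ≈ 66.13%


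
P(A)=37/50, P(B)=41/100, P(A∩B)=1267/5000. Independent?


P(A)×P(B) = 1517/5000
P(A∩B) = 1267/5000
Not equal → NOT independent

No, not independent


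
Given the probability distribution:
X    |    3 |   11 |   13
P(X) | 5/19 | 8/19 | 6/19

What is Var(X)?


E[X] = 181/19
E[X²] = 2027/19
Var(X) = E[X²] - (E[X])² = 2027/19 - 32761/361 = 5752/361

Var(X) = 5752/361 ≈ 15.9335


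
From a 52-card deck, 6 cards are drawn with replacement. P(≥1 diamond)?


P(not a diamond) = 39/52 = 3/4
P(none in 6 draws) = (3/4)^6 = 729/4096
P(≥1 diamond) = 1 - 729/4096 = 3367/4096

P = 3367/4096 ≈ 82.20%


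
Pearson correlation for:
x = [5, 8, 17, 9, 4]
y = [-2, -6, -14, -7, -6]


n=5, Σx=43, Σy=-35, Σxy=-383, Σx²=475, Σy²=321
r = (5×(-383) - 43×(-35))/√((5×475 - 43²)(5×321 - (-35)²))
= -410/√(526×380) = -410/√199880 ≈ -410/447.0794 ≈ -0.9171

r ≈ -0.9171


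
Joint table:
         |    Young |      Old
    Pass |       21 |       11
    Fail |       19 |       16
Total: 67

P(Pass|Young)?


P(Pass|Young) = 21/(21+19) = 21/40

P = 21/40 ≈ 52.50%


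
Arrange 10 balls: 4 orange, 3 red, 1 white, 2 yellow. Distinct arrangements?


10!/(4!×3!×1!×2!) = 12600

12600


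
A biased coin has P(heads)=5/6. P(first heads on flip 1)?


Geometric: P(X=1) = (1-p)^(k-1)×p = (1/6)^0×5/6 = 5/6

P(X=1) = 5/6 ≈ 83.33%


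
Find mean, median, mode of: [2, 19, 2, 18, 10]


Sorted: [2, 2, 10, 18, 19]
Mean = 51/5
Median = 10
Freq: {2: 2, 19: 1, 18: 1, 10: 1}
Mode: [2]

Mean=51/5, Median=10, Mode=2


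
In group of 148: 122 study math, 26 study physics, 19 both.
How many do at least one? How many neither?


|A∪B| = 122+26-19 = 129
Neither = 148-129 = 19

At least one: 129; Neither: 19


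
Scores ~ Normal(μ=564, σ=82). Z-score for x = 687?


z = (x - μ)/σ = (687 - 564)/82 = 1.5

z = 1.5


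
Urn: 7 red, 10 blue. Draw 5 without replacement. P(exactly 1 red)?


Hypergeometric: C(7,1)×C(10,4)/C(17,5)
= 7×210/6188 = 105/442

P(X=1) = 105/442 ≈ 23.76%


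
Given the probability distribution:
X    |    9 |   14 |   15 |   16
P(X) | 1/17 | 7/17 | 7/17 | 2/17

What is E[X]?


E[X] = Σ x·P(X=x)
= (9)×(1/17) + (14)×(7/17) + (15)×(7/17) + (16)×(2/17)
= 244/17

E[X] = 244/17


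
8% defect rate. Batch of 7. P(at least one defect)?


P(all good) = (23/25)^7 = 3404825447/6103515625
P(≥1 defect) = 2698690178/6103515625

P = 2698690178/6103515625 ≈ 44.22%


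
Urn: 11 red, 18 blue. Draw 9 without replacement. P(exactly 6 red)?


Hypergeometric: C(11,6)×C(18,3)/C(29,9)
= 462×816/10015005 = 1632/43355

P(X=6) = 1632/43355 ≈ 3.76%


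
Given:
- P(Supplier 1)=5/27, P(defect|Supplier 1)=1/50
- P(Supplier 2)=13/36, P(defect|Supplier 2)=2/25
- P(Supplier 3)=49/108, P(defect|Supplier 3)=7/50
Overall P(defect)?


P(B) = Σ P(B|Aᵢ)×P(Aᵢ)
  1/50×5/27 = 1/270
  2/25×13/36 = 13/450
  7/50×49/108 = 343/5400
Sum = 173/1800

P(defect) = 173/1800 ≈ 9.61%


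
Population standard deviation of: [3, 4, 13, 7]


Mean = 27/4
  (3-27/4)²=225/16
  (4-27/4)²=121/16
  (13-27/4)²=625/16
  (7-27/4)²=1/16
Σ(x-μ)² = 243/4
σ² = (243/4)/4 = 243/16

σ = √(243/16) ≈ 3.8971


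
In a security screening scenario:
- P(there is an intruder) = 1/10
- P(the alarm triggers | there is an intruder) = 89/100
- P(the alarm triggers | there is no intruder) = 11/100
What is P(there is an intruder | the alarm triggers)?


Using Bayes' theorem:
P(A|B) = P(B|A)·P(A) / P(B)

P(the alarm triggers) = 89/100 × 1/10 + 11/100 × 9/10
= 89/1000 + 99/1000 = 47/250

P(there is an intruder|the alarm triggers) = (89/1000) / (47/250) = 89/188

P(there is an intruder|the alarm triggers) = 89/188 ≈ 47.34%


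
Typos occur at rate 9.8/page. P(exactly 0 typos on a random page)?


Poisson(λ=9.8): P(X=0) = e^(-λ)×λ^k/k!
= e^(-9.8) × 9.8^0 / 0!
≈ 5.545159943e-05 × 1 / 1 ≈ 0.000055

P(X=0) ≈ 0.000055 ≈ 0.01%


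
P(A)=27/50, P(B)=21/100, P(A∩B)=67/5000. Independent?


P(A)×P(B) = 567/5000
P(A∩B) = 67/5000
Not equal → NOT independent

No, not independent


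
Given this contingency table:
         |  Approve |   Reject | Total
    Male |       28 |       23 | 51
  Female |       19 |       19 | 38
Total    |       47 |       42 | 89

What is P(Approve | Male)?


P(Approve | Male) = 28/(28+23) = 28/51

P(Approve|Male) = 28/51 ≈ 54.90%


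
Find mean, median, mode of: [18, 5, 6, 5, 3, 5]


Sorted: [3, 5, 5, 5, 6, 18]
Mean = 42/6 = 7
Median = 5
Freq: {18: 1, 5: 3, 6: 1, 3: 1}
Mode: [5]

Mean=7, Median=5, Mode=5


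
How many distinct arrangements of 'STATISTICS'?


Letters: 10, freq: {'S': 3, 'T': 3, 'A': 1, 'I': 2, 'C': 1}
10!/(3!×3!×1!×2!×1!) = 3628800/72 = 50400

50400


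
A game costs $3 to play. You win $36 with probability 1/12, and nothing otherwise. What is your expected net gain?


E[gain] = (36-3)×1/12 + (-3)×11/12
= 11/4 - 11/4 = 0

Expected net gain = $0 ≈ $0.00


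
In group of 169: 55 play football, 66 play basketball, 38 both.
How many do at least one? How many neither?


|A∪B| = 55+66-38 = 83
Neither = 169-83 = 86

At least one: 83; Neither: 86


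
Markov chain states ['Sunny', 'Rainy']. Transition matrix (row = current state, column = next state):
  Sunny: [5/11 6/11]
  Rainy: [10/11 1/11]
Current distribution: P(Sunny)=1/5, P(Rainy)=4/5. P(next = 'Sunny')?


P(next=Sunny) = Σᵢ P(now=i)×P(i→Sunny)
= 1/5×5/11 + 4/5×10/11
= 1/11 + 8/11 = 9/11

P = 9/11 ≈ 0.8182


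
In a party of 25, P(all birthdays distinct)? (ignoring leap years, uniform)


P(all different) = Π(365-i)/365 for i=0..24
= (365/365)×(364/365)×...×(341/365)
= 0.431300

P ≈ 0.4313 ≈ 43.13%


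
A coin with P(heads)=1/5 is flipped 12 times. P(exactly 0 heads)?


Binomial: P(X=0) = C(12,0)×p^0×(1-p)^12
= 1 × 1 × 16777216/244140625 = 16777216/244140625

P(X=0) = 16777216/244140625 ≈ 6.87%


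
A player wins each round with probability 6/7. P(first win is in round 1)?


Geometric: P(X=1) = (1-p)^(k-1)×p = (1/7)^0×6/7 = 6/7

P(X=1) = 6/7 ≈ 85.71%


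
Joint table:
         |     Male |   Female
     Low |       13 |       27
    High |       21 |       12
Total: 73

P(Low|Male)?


P(Low|Male) = 13/(13+21) = 13/34

P = 13/34 ≈ 38.24%


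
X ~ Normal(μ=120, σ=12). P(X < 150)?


z = (150-120)/12 = 2.5
P(Z < 2.5) = 0.9938

P(X < 150) ≈ 0.9938


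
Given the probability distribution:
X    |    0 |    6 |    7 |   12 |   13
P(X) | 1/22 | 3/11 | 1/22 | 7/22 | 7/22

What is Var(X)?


E[X] = 109/11
E[X²] = 1228/11
Var(X) = E[X²] - (E[X])² = 1228/11 - 11881/121 = 1627/121

Var(X) = 1627/121 ≈ 13.4463


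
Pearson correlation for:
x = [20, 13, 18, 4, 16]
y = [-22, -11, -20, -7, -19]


n=5, Σx=71, Σy=-79, Σxy=-1275, Σx²=1165, Σy²=1415
r = (5×(-1275) - 71×(-79))/√((5×1165 - 71²)(5×1415 - (-79)²))
= -766/√(784×834) = -766/√653856 ≈ -766/808.6136 ≈ -0.9473

r ≈ -0.9473


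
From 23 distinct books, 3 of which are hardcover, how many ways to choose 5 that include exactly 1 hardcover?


Choose 1 of the 3 hardcovers and 4 of the other 20 books:
C(3,1)×C(20,4) = 3×4845 = 14535

14535


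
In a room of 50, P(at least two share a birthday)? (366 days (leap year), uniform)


P(all different) = Π(366-i)/366 for i=0..49
= 0.029927
P(match) = 1 - 0.029927 = 0.970073

P ≈ 0.9701 ≈ 97.01%


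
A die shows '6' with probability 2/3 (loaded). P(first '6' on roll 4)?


Geometric: P(X=4) = (1-p)^(k-1)×p = (1/3)^3×2/3 = 2/81

P(X=4) = 2/81 ≈ 2.47%


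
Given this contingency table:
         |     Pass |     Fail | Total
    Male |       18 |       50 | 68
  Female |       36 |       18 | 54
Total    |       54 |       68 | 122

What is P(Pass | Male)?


P(Pass | Male) = 18/(18+50) = 18/68 = 9/34

P(Pass|Male) = 9/34 ≈ 26.47%


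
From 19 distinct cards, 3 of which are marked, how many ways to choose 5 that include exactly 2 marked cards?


Choose 2 of the 3 marked cards and 3 of the other 16 cards:
C(3,2)×C(16,3) = 3×560 = 1680

1680


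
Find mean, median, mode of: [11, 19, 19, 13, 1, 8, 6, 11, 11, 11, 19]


Sorted: [1, 6, 8, 11, 11, 11, 11, 13, 19, 19, 19]
Mean = 129/11
Median = 11
Freq: {11: 4, 19: 3, 13: 1, 1: 1, 8: 1, 6: 1}
Mode: [11]

Mean=129/11, Median=11, Mode=11


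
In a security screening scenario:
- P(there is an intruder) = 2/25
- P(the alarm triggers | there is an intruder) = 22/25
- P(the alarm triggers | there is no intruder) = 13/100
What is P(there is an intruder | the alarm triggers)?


Using Bayes' theorem:
P(A|B) = P(B|A)·P(A) / P(B)

P(the alarm triggers) = 22/25 × 2/25 + 13/100 × 23/25
= 44/625 + 299/2500 = 19/100

P(there is an intruder|the alarm triggers) = (44/625) / (19/100) = 176/475

P(there is an intruder|the alarm triggers) = 176/475 ≈ 37.05%


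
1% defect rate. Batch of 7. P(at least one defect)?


P(all good) = (99/100)^7 = 93206534790699/100000000000000
P(≥1 defect) = 6793465209301/100000000000000

P = 6793465209301/100000000000000 ≈ 6.79%


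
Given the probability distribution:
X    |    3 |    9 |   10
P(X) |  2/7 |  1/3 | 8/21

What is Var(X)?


E[X] = 23/3
E[X²] = 203/3
Var(X) = E[X²] - (E[X])² = 203/3 - 529/9 = 80/9

Var(X) = 80/9 ≈ 8.8889


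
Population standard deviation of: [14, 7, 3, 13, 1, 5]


Mean = 43/6
  (14-43/6)²=1681/36
  (7-43/6)²=1/36
  (3-43/6)²=625/36
  (13-43/6)²=1225/36
  (1-43/6)²=1369/36
  (5-43/6)²=169/36
Σ(x-μ)² = 845/6
σ² = (845/6)/6 = 845/36

σ = √(845/36) ≈ 4.8448


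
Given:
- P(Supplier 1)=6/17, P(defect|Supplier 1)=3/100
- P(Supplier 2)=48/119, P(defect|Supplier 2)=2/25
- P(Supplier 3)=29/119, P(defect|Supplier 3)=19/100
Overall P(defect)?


P(B) = Σ P(B|Aᵢ)×P(Aᵢ)
  3/100×6/17 = 9/850
  2/25×48/119 = 96/2975
  19/100×29/119 = 551/11900
Sum = 1061/11900

P(defect) = 1061/11900 ≈ 8.92%


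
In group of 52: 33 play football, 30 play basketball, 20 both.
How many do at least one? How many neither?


|A∪B| = 33+30-20 = 43
Neither = 52-43 = 9

At least one: 43; Neither: 9


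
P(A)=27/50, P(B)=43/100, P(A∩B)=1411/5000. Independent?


P(A)×P(B) = 1161/5000
P(A∩B) = 1411/5000
Not equal → NOT independent

No, not independent


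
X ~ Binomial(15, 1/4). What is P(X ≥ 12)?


P(X ≥ 12) = Σ P(X=i) for i=12..15
P(X=12) = 12285/1073741824
P(X=13) = 945/1073741824
P(X=14) = 45/1073741824
P(X=15) = 1/1073741824
Sum = 3319/268435456

P(X ≥ 12) = 3319/268435456 ≈ 0.00%


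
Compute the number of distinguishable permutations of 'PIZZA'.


Letters: 5, freq: {'P': 1, 'I': 1, 'Z': 2, 'A': 1}
5!/(1!×1!×2!×1!) = 120/2 = 60

60


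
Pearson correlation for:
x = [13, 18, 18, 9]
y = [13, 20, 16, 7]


n=4, Σx=58, Σy=56, Σxy=880, Σx²=898, Σy²=874
r = (4×880 - 58×56)/√((4×898 - 58²)(4×874 - 56²))
= 272/√(228×360) = 272/√82080 ≈ 272/286.4961 ≈ 0.9494

r ≈ 0.9494


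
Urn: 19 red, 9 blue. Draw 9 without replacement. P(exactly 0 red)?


Hypergeometric: C(19,0)×C(9,9)/C(28,9)
= 1×1/6906900 = 1/6906900

P(X=0) = 1/6906900 ≈ 0.00%


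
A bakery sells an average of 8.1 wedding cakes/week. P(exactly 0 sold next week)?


Poisson(λ=8.1): P(X=0) = e^(-λ)×λ^k/k!
= e^(-8.1) × 8.1^0 / 0!
≈ 0.0003035391381 × 1 / 1 ≈ 0.000304

P(X=0) ≈ 0.000304 ≈ 0.03%


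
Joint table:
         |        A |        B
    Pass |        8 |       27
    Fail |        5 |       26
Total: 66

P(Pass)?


P(Pass) = (8+27)/66 = 35/66

P(Pass) = 35/66 ≈ 53.03%


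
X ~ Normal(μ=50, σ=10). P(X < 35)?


z = (35-50)/10 = -1.5
P(Z < -1.5) = 0.0668

P(X < 35) ≈ 0.0668


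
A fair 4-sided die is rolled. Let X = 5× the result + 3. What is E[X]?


E[die] = (1+4)/2 = 5/2
E[X] = 5×5/2 + 3 = 31/2

E[X] = 31/2


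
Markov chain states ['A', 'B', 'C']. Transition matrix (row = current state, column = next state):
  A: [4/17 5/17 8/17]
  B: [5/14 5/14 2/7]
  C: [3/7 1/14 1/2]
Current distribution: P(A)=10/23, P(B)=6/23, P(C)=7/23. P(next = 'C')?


P(next=C) = Σᵢ P(now=i)×P(i→C)
= 10/23×8/17 + 6/23×2/7 + 7/23×1/2
= 80/391 + 12/161 + 7/46 = 2361/5474

P = 2361/5474 ≈ 0.4313


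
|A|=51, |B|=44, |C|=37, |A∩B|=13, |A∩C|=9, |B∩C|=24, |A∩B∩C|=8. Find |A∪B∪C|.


|A∪B∪C| = 51+44+37-13-9-24+8 = 94

|A∪B∪C| = 94


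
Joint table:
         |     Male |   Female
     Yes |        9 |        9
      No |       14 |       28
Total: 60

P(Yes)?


P(Yes) = (9+9)/60 = 18/60 = 3/10

P(Yes) = 3/10 ≈ 30.00%


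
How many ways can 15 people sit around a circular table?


Circular arrangements of 15 distinct objects: fix one position to break rotational symmetry.
(n-1)! = 14! = 87178291200

87178291200


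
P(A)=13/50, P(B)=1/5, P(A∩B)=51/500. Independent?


P(A)×P(B) = 13/250
P(A∩B) = 51/500
Not equal → NOT independent

No, not independent


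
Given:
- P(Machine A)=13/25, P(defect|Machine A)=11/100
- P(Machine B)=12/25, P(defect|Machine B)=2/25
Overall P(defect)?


P(B) = Σ P(B|Aᵢ)×P(Aᵢ)
  11/100×13/25 = 143/2500
  2/25×12/25 = 24/625
Sum = 239/2500

P(defect) = 239/2500 ≈ 9.56%


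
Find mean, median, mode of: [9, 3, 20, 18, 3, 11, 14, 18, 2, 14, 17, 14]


Sorted: [2, 3, 3, 9, 11, 14, 14, 14, 17, 18, 18, 20]
Mean = 143/12
Median = 14
Freq: {9: 1, 3: 2, 20: 1, 18: 2, 11: 1, 14: 3, 2: 1, 17: 1}
Mode: [14]

Mean=143/12, Median=14, Mode=14


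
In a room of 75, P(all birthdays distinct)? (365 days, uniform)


P(all different) = Π(365-i)/365 for i=0..74
= (365/365)×(364/365)×...×(291/365)
= 0.000280

P ≈ 0.0003 ≈ 0.03%


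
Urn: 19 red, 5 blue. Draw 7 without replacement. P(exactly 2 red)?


Hypergeometric: C(19,2)×C(5,5)/C(24,7)
= 171×1/346104 = 1/2024

P(X=2) = 1/2024 ≈ 0.05%


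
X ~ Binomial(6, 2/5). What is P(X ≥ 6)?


P(X ≥ 6) = Σ P(X=i) for i=6..6
P(X=6) = 64/15625
Sum = 64/15625

P(X ≥ 6) = 64/15625 ≈ 0.41%


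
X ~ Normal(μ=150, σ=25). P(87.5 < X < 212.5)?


z₁=(87.5-150)/25=-2.5, z₂=(212.5-150)/25=2.5
P = Φ(2.5) - Φ(-2.5) = 0.993790 - 0.006210 = 0.987580 ≈ 0.9876

P(87.5 < X < 212.5) ≈ 0.9876


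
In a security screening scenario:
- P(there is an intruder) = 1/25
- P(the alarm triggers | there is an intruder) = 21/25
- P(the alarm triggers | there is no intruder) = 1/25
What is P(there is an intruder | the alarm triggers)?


Using Bayes' theorem:
P(A|B) = P(B|A)·P(A) / P(B)

P(the alarm triggers) = 21/25 × 1/25 + 1/25 × 24/25
= 21/625 + 24/625 = 9/125

P(there is an intruder|the alarm triggers) = (21/625) / (9/125) = 7/15

P(there is an intruder|the alarm triggers) = 7/15 ≈ 46.67%


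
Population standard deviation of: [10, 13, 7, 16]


Mean = 46/4 = 23/2
  (10-23/2)²=9/4
  (13-23/2)²=9/4
  (7-23/2)²=81/4
  (16-23/2)²=81/4
Σ(x-μ)² = 45
σ² = 45/4

σ = √(45/4) ≈ 3.3541


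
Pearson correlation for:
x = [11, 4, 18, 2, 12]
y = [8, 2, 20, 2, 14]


n=5, Σx=47, Σy=46, Σxy=628, Σx²=609, Σy²=668
r = (5×628 - 47×46)/√((5×609 - 47²)(5×668 - 46²))
= 978/√(836×1224) = 978/√1023264 ≈ 978/1011.5651 ≈ 0.9668

r ≈ 0.9668


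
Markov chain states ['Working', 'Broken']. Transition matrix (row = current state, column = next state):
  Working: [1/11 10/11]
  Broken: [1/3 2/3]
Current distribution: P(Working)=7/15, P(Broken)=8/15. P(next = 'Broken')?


P(next=Broken) = Σᵢ P(now=i)×P(i→Broken)
= 7/15×10/11 + 8/15×2/3
= 14/33 + 16/45 = 386/495

P = 386/495 ≈ 0.7798


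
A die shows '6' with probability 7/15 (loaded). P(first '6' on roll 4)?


Geometric: P(X=4) = (1-p)^(k-1)×p = (8/15)^3×7/15 = 3584/50625

P(X=4) = 3584/50625 ≈ 7.08%


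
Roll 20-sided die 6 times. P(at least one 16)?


P(no 16)^6 = (19/20)^6 = 47045881/64000000
P(≥1) = 1 - 47045881/64000000 = 16954119/64000000

P = 16954119/64000000 ≈ 26.49%


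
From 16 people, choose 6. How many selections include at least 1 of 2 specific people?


Complement: C(16,6) - C(14,6) = 8008 - 3003 = 5005

5005


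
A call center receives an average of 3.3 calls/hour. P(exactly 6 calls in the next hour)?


Poisson(λ=3.3): P(X=6) = e^(-λ)×λ^k/k!
= e^(-3.3) × 3.3^6 / 6!
≈ 0.0368831674 × 1291.467969 / 720 ≈ 0.066158

P(X=6) ≈ 0.066158 ≈ 6.62%


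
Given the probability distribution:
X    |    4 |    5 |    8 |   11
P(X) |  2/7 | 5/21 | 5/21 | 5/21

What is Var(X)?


E[X] = 48/7
E[X²] = 382/7
Var(X) = E[X²] - (E[X])² = 382/7 - 2304/49 = 370/49

Var(X) = 370/49 ≈ 7.5510


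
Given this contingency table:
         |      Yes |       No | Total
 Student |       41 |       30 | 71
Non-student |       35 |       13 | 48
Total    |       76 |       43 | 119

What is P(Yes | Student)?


P(Yes | Student) = 41/(41+30) = 41/71

P(Yes|Student) = 41/71 ≈ 57.75%


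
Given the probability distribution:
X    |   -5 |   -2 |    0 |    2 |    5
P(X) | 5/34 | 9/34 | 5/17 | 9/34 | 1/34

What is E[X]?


E[X] = Σ x·P(X=x)
= (-5)×(5/34) + (-2)×(9/34) + (0)×(5/17) + (2)×(9/34) + (5)×(1/34)
= -10/17

E[X] = -10/17


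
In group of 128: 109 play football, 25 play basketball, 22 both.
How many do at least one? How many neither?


|A∪B| = 109+25-22 = 112
Neither = 128-112 = 16

At least one: 112; Neither: 16


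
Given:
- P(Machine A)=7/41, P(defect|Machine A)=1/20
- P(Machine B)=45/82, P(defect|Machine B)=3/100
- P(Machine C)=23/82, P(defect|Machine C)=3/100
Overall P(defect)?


P(B) = Σ P(B|Aᵢ)×P(Aᵢ)
  1/20×7/41 = 7/820
  3/100×45/82 = 27/1640
  3/100×23/82 = 69/8200
Sum = 137/4100

P(defect) = 137/4100 ≈ 3.34%


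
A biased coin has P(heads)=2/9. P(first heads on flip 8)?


Geometric: P(X=8) = (1-p)^(k-1)×p = (7/9)^7×2/9 = 1647086/43046721

P(X=8) = 1647086/43046721 ≈ 3.83%


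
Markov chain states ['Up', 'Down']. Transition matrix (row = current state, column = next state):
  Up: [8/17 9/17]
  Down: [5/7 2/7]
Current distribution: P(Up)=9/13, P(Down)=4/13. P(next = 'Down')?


P(next=Down) = Σᵢ P(now=i)×P(i→Down)
= 9/13×9/17 + 4/13×2/7
= 81/221 + 8/91 = 703/1547

P = 703/1547 ≈ 0.4544


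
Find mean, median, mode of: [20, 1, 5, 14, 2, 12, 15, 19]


Sorted: [1, 2, 5, 12, 14, 15, 19, 20]
Mean = 88/8 = 11
Median = 13
Freq: {20: 1, 1: 1, 5: 1, 14: 1, 2: 1, 12: 1, 15: 1, 19: 1}
Mode: No mode

Mean=11, Median=13, Mode=No mode


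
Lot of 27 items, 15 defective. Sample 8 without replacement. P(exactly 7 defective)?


Hypergeometric: C(15,7)×C(12,1)/C(27,8)
= 6435×12/2220075 = 4/115

P(X=7) = 4/115 ≈ 3.48%


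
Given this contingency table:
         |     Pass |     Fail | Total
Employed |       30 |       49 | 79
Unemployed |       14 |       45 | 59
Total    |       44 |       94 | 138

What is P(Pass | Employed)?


P(Pass | Employed) = 30/(30+49) = 30/79

P(Pass|Employed) = 30/79 ≈ 37.97%


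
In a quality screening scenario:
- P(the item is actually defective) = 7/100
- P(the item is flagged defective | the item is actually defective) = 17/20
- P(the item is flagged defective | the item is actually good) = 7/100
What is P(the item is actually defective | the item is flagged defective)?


Using Bayes' theorem:
P(A|B) = P(B|A)·P(A) / P(B)

P(the item is flagged defective) = 17/20 × 7/100 + 7/100 × 93/100
= 119/2000 + 651/10000 = 623/5000

P(the item is actually defective|the item is flagged defective) = (119/2000) / (623/5000) = 85/178

P(the item is actually defective|the item is flagged defective) = 85/178 ≈ 47.75%


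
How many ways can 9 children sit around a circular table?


Circular arrangements of 9 distinct objects: fix one position to break rotational symmetry.
(n-1)! = 8! = 40320

40320


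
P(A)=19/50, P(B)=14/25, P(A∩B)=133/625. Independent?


P(A)×P(B) = 133/625
P(A∩B) = 133/625
Equal ✓ → Independent

Yes, independent


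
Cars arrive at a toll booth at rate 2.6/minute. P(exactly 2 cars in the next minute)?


Poisson(λ=2.6): P(X=2) = e^(-λ)×λ^k/k!
= e^(-2.6) × 2.6^2 / 2!
≈ 0.07427357821 × 6.76 / 2 ≈ 0.251045

P(X=2) ≈ 0.251045 ≈ 25.10%


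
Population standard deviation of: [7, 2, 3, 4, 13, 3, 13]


Mean = 45/7
  (7-45/7)²=16/49
  (2-45/7)²=961/49
  (3-45/7)²=576/49
  (4-45/7)²=289/49
  (13-45/7)²=2116/49
  (3-45/7)²=576/49
  (13-45/7)²=2116/49
Σ(x-μ)² = 950/7
σ² = (950/7)/7 = 950/49

σ = √(950/49) ≈ 4.4032


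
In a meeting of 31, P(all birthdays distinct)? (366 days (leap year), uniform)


P(all different) = Π(366-i)/366 for i=0..30
= (366/366)×(365/366)×...×(336/366)
= 0.270541

P ≈ 0.2705 ≈ 27.05%


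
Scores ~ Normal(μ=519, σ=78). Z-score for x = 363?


z = (x - μ)/σ = (363 - 519)/78 = -2.0

z = -2.0


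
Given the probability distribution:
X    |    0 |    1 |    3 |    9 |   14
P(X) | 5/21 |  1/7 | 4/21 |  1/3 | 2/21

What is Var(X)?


E[X] = 106/21
E[X²] = 998/21
Var(X) = E[X²] - (E[X])² = 998/21 - 11236/441 = 9722/441

Var(X) = 9722/441 ≈ 22.0454


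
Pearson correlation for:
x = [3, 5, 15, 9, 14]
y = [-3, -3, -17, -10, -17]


n=5, Σx=46, Σy=-50, Σxy=-607, Σx²=536, Σy²=696
r = (5×(-607) - 46×(-50))/√((5×536 - 46²)(5×696 - (-50)²))
= -735/√(564×980) = -735/√552720 ≈ -735/743.4514 ≈ -0.9886

r ≈ -0.9886


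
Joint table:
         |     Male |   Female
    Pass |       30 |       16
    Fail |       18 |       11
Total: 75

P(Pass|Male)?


P(Pass|Male) = 30/(30+18) = 30/48 = 5/8

P = 5/8 ≈ 62.50%


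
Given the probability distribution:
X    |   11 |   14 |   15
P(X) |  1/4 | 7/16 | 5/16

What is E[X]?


E[X] = Σ x·P(X=x)
= (11)×(1/4) + (14)×(7/16) + (15)×(5/16)
= 217/16

E[X] = 217/16


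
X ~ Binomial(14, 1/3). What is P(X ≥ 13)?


P(X ≥ 13) = Σ P(X=i) for i=13..14
P(X=13) = 28/4782969
P(X=14) = 1/4782969
Sum = 29/4782969

P(X ≥ 13) = 29/4782969 ≈ 0.00%


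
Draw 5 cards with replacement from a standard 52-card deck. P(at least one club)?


P(not a club) = 39/52 = 3/4
P(none in 5 draws) = (3/4)^5 = 243/1024
P(≥1 club) = 1 - 243/1024 = 781/1024

P = 781/1024 ≈ 76.27%


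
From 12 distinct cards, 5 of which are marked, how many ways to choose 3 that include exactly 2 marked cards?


Choose 2 of the 5 marked cards and 1 of the other 7 cards:
C(5,2)×C(7,1) = 10×7 = 70

70


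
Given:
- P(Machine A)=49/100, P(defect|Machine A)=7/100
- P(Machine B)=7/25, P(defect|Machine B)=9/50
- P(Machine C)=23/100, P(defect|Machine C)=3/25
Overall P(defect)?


P(B) = Σ P(B|Aᵢ)×P(Aᵢ)
  7/100×49/100 = 343/10000
  9/50×7/25 = 63/1250
  3/25×23/100 = 69/2500
Sum = 1123/10000

P(defect) = 1123/10000 ≈ 11.23%


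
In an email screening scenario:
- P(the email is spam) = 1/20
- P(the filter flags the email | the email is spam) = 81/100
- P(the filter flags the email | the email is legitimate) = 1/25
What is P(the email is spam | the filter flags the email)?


Using Bayes' theorem:
P(A|B) = P(B|A)·P(A) / P(B)

P(the filter flags the email) = 81/100 × 1/20 + 1/25 × 19/20
= 81/2000 + 19/500 = 157/2000

P(the email is spam|the filter flags the email) = (81/2000) / (157/2000) = 81/157

P(the email is spam|the filter flags the email) = 81/157 ≈ 51.59%


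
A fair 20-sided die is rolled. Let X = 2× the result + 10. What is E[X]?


E[die] = (1+20)/2 = 21/2
E[X] = 2×21/2 + 10 = 31

E[X] = 31


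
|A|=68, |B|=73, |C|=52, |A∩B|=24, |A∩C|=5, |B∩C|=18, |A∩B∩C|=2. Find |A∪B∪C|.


|A∪B∪C| = 68+73+52-24-5-18+2 = 148

|A∪B∪C| = 148


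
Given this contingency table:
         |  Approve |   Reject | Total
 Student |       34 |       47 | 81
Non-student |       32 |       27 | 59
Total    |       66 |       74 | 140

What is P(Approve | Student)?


P(Approve | Student) = 34/(34+47) = 34/81

P(Approve|Student) = 34/81 ≈ 41.98%


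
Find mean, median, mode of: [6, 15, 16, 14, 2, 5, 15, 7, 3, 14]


Sorted: [2, 3, 5, 6, 7, 14, 14, 15, 15, 16]
Mean = 97/10
Median = 21/2
Freq: {6: 1, 15: 2, 16: 1, 14: 2, 2: 1, 5: 1, 7: 1, 3: 1}
Mode: [14, 15]

Mean=97/10, Median=21/2, Mode=[14, 15]


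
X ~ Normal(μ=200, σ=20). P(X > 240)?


z = (240-200)/20 = 2.0
P(X > 240) = 1 - P(Z ≤ 2.0) = 1 - 0.9772 = 0.0228

P(X > 240) ≈ 0.0228


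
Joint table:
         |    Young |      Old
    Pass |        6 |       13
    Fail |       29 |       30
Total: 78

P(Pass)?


P(Pass) = (6+13)/78 = 19/78

P(Pass) = 19/78 ≈ 24.36%


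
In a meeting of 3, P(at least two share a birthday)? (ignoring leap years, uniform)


P(all different) = Π(365-i)/365 for i=0..2
= 0.991796
P(match) = 1 - 0.991796 = 0.008204

P ≈ 0.0082 ≈ 0.82%


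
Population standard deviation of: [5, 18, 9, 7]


Mean = 39/4
  (5-39/4)²=361/16
  (18-39/4)²=1089/16
  (9-39/4)²=9/16
  (7-39/4)²=121/16
Σ(x-μ)² = 395/4
σ² = (395/4)/4 = 395/16

σ = √(395/16) ≈ 4.9687


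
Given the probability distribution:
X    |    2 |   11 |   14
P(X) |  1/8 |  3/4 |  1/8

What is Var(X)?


E[X] = 41/4
E[X²] = 463/4
Var(X) = E[X²] - (E[X])² = 463/4 - 1681/16 = 171/16

Var(X) = 171/16 ≈ 10.6875


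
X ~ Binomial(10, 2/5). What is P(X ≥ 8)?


P(X ≥ 8) = Σ P(X=i) for i=8..10
P(X=8) = 20736/1953125
P(X=9) = 3072/1953125
P(X=10) = 1024/9765625
Sum = 120064/9765625

P(X ≥ 8) = 120064/9765625 ≈ 1.23%


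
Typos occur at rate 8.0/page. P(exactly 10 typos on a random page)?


Poisson(λ=8.0): P(X=10) = e^(-λ)×λ^k/k!
= e^(-8.0) × 8.0^10 / 10!
≈ 0.0003354626279 × 1073741824 / 3628800 ≈ 0.099262

P(X=10) ≈ 0.099262 ≈ 9.93%


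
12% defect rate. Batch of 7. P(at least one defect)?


P(all good) = (22/25)^7 = 2494357888/6103515625
P(≥1 defect) = 3609157737/6103515625

P = 3609157737/6103515625 ≈ 59.13%


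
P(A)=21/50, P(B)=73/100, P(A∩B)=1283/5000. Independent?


P(A)×P(B) = 1533/5000
P(A∩B) = 1283/5000
Not equal → NOT independent

No, not independent


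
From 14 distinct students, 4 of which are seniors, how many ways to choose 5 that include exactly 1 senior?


Choose 1 of the 4 seniors and 4 of the other 10 students:
C(4,1)×C(10,4) = 4×210 = 840

840


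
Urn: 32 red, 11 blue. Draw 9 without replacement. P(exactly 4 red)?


Hypergeometric: C(32,4)×C(11,5)/C(43,9)
= 35960×462/563921995 = 474672/16112057

P(X=4) = 474672/16112057 ≈ 2.95%


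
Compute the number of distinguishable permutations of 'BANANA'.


Letters: 6, freq: {'B': 1, 'A': 3, 'N': 2}
6!/(1!×3!×2!) = 720/12 = 60

60


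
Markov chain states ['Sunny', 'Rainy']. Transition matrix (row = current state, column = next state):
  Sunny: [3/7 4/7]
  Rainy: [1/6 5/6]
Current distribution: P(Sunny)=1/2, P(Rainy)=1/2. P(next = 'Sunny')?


P(next=Sunny) = Σᵢ P(now=i)×P(i→Sunny)
= 1/2×3/7 + 1/2×1/6
= 3/14 + 1/12 = 25/84

P = 25/84 ≈ 0.2976


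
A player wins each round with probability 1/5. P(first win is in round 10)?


Geometric: P(X=10) = (1-p)^(k-1)×p = (4/5)^9×1/5 = 262144/9765625

P(X=10) = 262144/9765625 ≈ 2.68%


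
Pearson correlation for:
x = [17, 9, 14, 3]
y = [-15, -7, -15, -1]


n=4, Σx=43, Σy=-38, Σxy=-531, Σx²=575, Σy²=500
r = (4×(-531) - 43×(-38))/√((4×575 - 43²)(4×500 - (-38)²))
= -490/√(451×556) = -490/√250756 ≈ -490/500.7554 ≈ -0.9785

r ≈ -0.9785


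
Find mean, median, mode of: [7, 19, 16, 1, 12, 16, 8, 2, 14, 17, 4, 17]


Sorted: [1, 2, 4, 7, 8, 12, 14, 16, 16, 17, 17, 19]
Mean = 133/12
Median = 13
Freq: {7: 1, 19: 1, 16: 2, 1: 1, 12: 1, 8: 1, 2: 1, 14: 1, 17: 2, 4: 1}
Mode: [16, 17]

Mean=133/12, Median=13, Mode=[16, 17]


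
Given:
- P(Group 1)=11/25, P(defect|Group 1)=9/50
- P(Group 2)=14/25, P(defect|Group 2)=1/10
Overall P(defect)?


P(B) = Σ P(B|Aᵢ)×P(Aᵢ)
  9/50×11/25 = 99/1250
  1/10×14/25 = 7/125
Sum = 169/1250

P(defect) = 169/1250 ≈ 13.52%


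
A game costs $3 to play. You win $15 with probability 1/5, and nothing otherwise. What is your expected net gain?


E[gain] = (15-3)×1/5 + (-3)×4/5
= 12/5 - 12/5 = 0

Expected net gain = $0 ≈ $0.00
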